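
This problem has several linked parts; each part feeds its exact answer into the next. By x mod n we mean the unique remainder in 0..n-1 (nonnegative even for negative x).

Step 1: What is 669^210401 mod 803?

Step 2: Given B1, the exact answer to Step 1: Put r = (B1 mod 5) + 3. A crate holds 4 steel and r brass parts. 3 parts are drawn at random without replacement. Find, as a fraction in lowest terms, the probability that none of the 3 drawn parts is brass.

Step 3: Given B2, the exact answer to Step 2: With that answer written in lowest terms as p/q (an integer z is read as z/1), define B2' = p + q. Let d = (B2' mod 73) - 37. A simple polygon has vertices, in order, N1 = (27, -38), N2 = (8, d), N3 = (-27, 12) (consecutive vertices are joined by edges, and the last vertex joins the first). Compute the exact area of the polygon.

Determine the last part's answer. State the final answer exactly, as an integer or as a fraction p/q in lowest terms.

Step 1: squarings mod 803: 669^1=669, 669^2=290, 669^4=588, 669^8=454, 669^16=548, 669^32=785, 669^64=324, 669^128=586, 669^256=515, 669^512=235, 669^1024=621, 669^2048=201, 669^4096=251, 669^8192=367, 669^16384=588, 669^32768=454, 669^65536=548, 669^131072=785; 669^210401 = 669^1 * 669^32 * 669^64 * 669^128 * 669^256 * 669^1024 * 669^4096 * 669^8192 * 669^65536 * 669^131072 = 152 (mod 803); answer 152
Step 2: B1 = 152; r = 5; total draws C(9,3) = 84; favorable C(4,3) = 4; P = 1/21; answer 1/21
Step 3: B2 = 1/21; threaded value p + q = 22; d = -15; cross terms: (27*-15 - 8*-38)=-101, (8*12 - -27*-15)=-309, (-27*-38 - 27*12)=702; twice the area = |292| = 292; area = 146; answer 146

146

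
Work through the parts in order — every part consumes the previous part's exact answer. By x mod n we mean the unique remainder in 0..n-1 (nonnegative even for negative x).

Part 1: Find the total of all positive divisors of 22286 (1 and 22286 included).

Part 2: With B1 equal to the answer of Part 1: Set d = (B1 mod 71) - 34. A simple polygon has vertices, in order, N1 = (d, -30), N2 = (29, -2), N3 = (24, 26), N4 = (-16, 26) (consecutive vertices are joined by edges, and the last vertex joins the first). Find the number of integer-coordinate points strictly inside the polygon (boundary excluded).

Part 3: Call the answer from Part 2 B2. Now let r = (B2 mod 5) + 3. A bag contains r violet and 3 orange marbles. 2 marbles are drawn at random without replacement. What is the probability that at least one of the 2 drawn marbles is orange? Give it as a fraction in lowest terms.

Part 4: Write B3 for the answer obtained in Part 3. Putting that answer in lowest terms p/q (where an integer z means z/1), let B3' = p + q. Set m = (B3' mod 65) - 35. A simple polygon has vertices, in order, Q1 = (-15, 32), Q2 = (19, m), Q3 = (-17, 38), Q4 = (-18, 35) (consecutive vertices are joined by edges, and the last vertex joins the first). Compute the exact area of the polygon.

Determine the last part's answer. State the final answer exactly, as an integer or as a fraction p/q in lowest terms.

Part 1: 22286 = 2 * 11 * 1013; sigma = (1 + 2) * (1 + 11) * (1 + 1013) = 3 * 12 * 1014 = 36504; answer 36504
Part 2: B1 = 36504; d = -24; cross terms: (-24*-2 - 29*-30)=918, (29*26 - 24*-2)=802, (24*26 - -16*26)=1040, (-16*-30 - -24*26)=1104; twice the area = |3864| = 3864; area = 1932; boundary points = 1 + 1 + 40 + 8 = 50; strictly interior points = area - boundary/2 + 1 = 1908; answer 1908
Part 3: B2 = 1908; r = 6; total draws C(9,2) = 36; complement C(6,2) = 15; favorable 36 - 15 = 21; P = 7/12; answer 7/12
Part 4: B3 = 7/12; threaded value p + q = 19; m = -16; cross terms: (-15*-16 - 19*32)=-368, (19*38 - -17*-16)=450, (-17*35 - -18*38)=89, (-18*32 - -15*35)=-51; twice the area = |120| = 120; area = 60; answer 60

60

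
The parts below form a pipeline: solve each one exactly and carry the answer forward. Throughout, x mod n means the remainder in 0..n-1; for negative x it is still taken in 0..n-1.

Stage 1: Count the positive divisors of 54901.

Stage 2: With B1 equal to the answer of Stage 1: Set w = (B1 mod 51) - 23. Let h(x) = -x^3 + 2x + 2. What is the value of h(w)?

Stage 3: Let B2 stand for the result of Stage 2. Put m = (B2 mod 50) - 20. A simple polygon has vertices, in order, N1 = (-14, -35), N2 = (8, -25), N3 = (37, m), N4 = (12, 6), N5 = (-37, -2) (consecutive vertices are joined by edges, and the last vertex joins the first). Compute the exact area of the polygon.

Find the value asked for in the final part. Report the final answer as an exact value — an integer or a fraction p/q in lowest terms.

Stage 1: 54901 = 7 * 11 * 23 * 31; number of divisors = (1+1) * (1+1) * (1+1) * (1+1) = 16; answer 16
Stage 2: B1 = 16; w = -7; -1*(-7)^3 + 2*(-7)^1 + 2 = (343) + (-14) + (2) = 331; answer 331
Stage 3: B2 = 331; m = 11; cross terms: (-14*-25 - 8*-35)=630, (8*11 - 37*-25)=1013, (37*6 - 12*11)=90, (12*-2 - -37*6)=198, (-37*-35 - -14*-2)=1267; twice the area = |3198| = 3198; area = 1599; answer 1599

1599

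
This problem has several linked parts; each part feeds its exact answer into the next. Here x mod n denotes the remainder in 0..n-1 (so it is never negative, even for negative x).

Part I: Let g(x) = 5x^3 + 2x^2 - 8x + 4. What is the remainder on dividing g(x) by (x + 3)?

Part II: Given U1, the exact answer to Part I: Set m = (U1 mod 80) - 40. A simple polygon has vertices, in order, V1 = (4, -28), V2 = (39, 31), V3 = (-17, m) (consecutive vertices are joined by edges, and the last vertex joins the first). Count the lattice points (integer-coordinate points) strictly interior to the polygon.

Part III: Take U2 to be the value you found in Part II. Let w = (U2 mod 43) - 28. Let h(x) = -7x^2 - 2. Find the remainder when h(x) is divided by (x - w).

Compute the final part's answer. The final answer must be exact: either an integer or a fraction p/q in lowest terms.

Part I: remainder = value at the root: 5*(-3)^3 + 2*(-3)^2 - 8*(-3)^1 + 4 = (-135) + (18) + (24) + (4) = -89; answer -89
Part II: U1 = -89; m = 31; cross terms: (4*31 - 39*-28)=1216, (39*31 - -17*31)=1736, (-17*-28 - 4*31)=352; twice the area = |3304| = 3304; area = 1652; boundary points = 1 + 56 + 1 = 58; strictly interior points = area - boundary/2 + 1 = 1624; answer 1624
Part III: U2 = 1624; w = 5; remainder = value at the root: -7*(5)^2 - 2 = (-175) + (-2) = -177; answer -177

-177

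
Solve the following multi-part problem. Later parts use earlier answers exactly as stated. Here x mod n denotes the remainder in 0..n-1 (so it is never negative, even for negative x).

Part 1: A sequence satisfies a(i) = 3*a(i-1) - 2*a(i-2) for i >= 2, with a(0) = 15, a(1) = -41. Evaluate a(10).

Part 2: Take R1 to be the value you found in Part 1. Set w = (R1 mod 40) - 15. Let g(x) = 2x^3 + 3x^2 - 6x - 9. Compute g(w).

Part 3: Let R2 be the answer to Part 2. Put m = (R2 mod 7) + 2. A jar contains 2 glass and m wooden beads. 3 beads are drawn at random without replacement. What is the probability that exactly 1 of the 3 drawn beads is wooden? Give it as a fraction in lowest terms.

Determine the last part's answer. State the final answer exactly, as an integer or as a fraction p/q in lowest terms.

Part 1: a(2) = 3*(-41) - 2*(15) = -153; iterating: a(2)=-153, a(3)=-377, a(4)=-825, a(5)=-1721, a(6)=-3513, a(7)=-7097, a(8)=-14265, a(9)=-28601, a(10)=-57273; answer -57273
Part 2: R1 = -57273; w = -8; 2*(-8)^3 + 3*(-8)^2 - 6*(-8)^1 - 9 = (-1024) + (192) + (48) + (-9) = -793; answer -793
Part 3: R2 = -793; m = 7; total draws C(9,3) = 84; favorable C(7,1)*C(2,2) = 7; P = 1/12; answer 1/12

1/12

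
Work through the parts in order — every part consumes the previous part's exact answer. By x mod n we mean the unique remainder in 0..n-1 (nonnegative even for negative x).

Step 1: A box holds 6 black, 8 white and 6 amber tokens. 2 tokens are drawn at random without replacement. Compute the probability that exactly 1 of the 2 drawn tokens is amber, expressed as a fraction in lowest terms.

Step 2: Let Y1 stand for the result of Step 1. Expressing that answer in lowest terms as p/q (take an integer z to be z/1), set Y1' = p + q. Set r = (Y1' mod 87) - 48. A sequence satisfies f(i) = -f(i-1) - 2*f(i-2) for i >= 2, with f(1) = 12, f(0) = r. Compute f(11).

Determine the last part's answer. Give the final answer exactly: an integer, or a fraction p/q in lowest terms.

Step 1: total draws C(20,2) = 190; favorable C(6,1)*C(14,1) = 84; P = 42/95; answer 42/95
Step 2: Y1 = 42/95; threaded value p + q = 137; r = 2; f(2) = -1*(12) - 2*(2) = -16; iterating: f(2)=-16, f(3)=-8, f(4)=40, f(5)=-24, f(6)=-56, f(7)=104, f(8)=8, f(9)=-216, f(10)=200, f(11)=232; answer 232

232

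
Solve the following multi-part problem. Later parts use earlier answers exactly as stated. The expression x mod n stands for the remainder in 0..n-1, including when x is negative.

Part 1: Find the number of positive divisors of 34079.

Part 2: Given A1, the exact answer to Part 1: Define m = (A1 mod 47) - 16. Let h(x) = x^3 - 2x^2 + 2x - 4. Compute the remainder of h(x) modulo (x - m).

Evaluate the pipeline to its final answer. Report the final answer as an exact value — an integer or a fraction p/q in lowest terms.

Part 1: 34079 = 53 * 643; number of divisors = (1+1) * (1+1) = 4; answer 4
Part 2: A1 = 4; m = -12; remainder = value at the root: 1*(-12)^3 - 2*(-12)^2 + 2*(-12)^1 - 4 = (-1728) + (-288) + (-24) + (-4) = -2044; answer -2044

-2044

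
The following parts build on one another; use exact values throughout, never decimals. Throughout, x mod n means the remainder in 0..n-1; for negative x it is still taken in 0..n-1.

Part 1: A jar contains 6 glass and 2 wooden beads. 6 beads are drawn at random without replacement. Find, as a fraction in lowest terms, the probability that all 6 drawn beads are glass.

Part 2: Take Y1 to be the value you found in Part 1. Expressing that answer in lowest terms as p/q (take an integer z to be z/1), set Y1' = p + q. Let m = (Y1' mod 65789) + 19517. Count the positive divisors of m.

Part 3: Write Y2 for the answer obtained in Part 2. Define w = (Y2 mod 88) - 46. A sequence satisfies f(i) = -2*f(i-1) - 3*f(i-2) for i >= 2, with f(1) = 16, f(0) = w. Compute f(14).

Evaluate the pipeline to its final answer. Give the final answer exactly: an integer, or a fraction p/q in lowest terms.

Part 1: total draws C(8,6) = 28; favorable C(6,6) = 1; P = 1/28; answer 1/28
Part 2: Y1 = 1/28; threaded value p + q = 29; m = 19546; 19546 = 2 * 29 * 337; number of divisors = (1+1) * (1+1) * (1+1) = 8; answer 8
Part 3: Y2 = 8; w = -38; f(2) = -2*(16) - 3*(-38) = 82; iterating: f(2)=82, f(3)=-212, f(4)=178, f(5)=280, f(6)=-1094, f(7)=1348, f(8)=586, f(9)=-5216, f(10)=8674, f(11)=-1700, f(12)=-22622, f(13)=50344, f(14)=-32822; answer -32822

-32822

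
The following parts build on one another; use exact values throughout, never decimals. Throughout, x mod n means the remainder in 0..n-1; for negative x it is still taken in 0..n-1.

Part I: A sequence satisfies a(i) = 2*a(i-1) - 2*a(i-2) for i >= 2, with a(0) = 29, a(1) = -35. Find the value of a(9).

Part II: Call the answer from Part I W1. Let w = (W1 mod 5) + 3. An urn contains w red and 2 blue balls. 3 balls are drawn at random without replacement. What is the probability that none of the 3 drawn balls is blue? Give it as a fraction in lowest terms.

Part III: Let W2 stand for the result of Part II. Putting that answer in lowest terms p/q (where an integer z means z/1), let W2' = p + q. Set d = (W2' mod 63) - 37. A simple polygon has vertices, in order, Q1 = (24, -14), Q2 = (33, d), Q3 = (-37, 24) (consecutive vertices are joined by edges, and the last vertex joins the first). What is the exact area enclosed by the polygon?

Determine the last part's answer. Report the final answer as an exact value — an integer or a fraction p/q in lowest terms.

195

Part I: a(2) = 2*(-35) - 2*(29) = -128; iterating: a(2)=-128, a(3)=-186, a(4)=-116, a(5)=140, a(6)=512, a(7)=744, a(8)=464, a(9)=-560; answer -560
Part II: W1 = -560; w = 3; total draws C(5,3) = 10; favorable C(3,3) = 1; P = 1/10; answer 1/10
Part III: W2 = 1/10; threaded value p + q = 11; d = -26; cross terms: (24*-26 - 33*-14)=-162, (33*24 - -37*-26)=-170, (-37*-14 - 24*24)=-58; twice the area = |-390| = 390; area = 195; answer 195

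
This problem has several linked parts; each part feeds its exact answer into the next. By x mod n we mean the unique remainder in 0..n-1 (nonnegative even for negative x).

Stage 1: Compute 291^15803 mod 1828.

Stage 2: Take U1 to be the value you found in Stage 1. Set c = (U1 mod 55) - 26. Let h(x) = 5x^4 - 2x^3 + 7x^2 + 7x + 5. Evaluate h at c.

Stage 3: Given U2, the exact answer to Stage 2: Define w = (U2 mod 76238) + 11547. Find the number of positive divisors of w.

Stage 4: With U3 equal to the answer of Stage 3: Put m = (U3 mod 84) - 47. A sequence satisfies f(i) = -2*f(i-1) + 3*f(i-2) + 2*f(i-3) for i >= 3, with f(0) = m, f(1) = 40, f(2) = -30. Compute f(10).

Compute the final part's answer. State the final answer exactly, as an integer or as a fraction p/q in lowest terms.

Stage 1: squarings mod 1828: 291^1=291, 291^2=593, 291^4=673, 291^8=1413, 291^16=393, 291^32=897, 291^64=289, 291^128=1261, 291^256=1589, 291^512=453, 291^1024=473, 291^2048=713, 291^4096=185, 291^8192=1321; 291^15803 = 291^1 * 291^2 * 291^8 * 291^16 * 291^32 * 291^128 * 291^256 * 291^1024 * 291^2048 * 291^4096 * 291^8192 = 1791 (mod 1828); answer 1791
Stage 2: U1 = 1791; c = 5; 5*(5)^4 - 2*(5)^3 + 7*(5)^2 + 7*(5)^1 + 5 = (3125) + (-250) + (175) + (35) + (5) = 3090; answer 3090
Stage 3: U2 = 3090; w = 14637; 14637 = 3 * 7 * 17 * 41; number of divisors = (1+1) * (1+1) * (1+1) * (1+1) = 16; answer 16
Stage 4: U3 = 16; m = -31; f(3) = -2*(-30) + 3*(40) + 2*(-31) = 118; iterating: f(3)=118, f(4)=-246, f(5)=786, f(6)=-2074, f(7)=6014, f(8)=-16678, f(9)=47250, f(10)=-132506; answer -132506

-132506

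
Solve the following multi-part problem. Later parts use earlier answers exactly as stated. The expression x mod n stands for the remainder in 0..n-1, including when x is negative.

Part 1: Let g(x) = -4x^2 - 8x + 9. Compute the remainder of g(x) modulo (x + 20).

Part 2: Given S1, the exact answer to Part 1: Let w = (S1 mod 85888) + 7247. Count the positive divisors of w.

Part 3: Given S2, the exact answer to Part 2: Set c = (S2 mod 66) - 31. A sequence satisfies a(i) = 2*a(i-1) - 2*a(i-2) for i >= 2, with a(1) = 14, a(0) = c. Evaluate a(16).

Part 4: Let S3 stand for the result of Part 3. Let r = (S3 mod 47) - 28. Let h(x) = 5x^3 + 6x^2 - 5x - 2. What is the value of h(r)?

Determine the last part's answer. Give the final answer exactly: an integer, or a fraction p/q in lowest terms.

Part 1: remainder = value at the root: -4*(-20)^2 - 8*(-20)^1 + 9 = (-1600) + (160) + (9) = -1431; answer -1431
Part 2: S1 = -1431; w = 91704; 91704 = 2^3 * 3 * 3821; number of divisors = (3+1) * (1+1) * (1+1) = 16; answer 16
Part 3: S2 = 16; c = -15; a(2) = 2*(14) - 2*(-15) = 58; iterating: a(2)=58, a(3)=88, a(4)=60, a(5)=-56, a(6)=-232, a(7)=-352, a(8)=-240, a(9)=224, a(10)=928, a(11)=1408, a(12)=960, a(13)=-896, a(14)=-3712, a(15)=-5632, a(16)=-3840; answer -3840
Part 4: S3 = -3840; r = -14; 5*(-14)^3 + 6*(-14)^2 - 5*(-14)^1 - 2 = (-13720) + (1176) + (70) + (-2) = -12476; answer -12476

-12476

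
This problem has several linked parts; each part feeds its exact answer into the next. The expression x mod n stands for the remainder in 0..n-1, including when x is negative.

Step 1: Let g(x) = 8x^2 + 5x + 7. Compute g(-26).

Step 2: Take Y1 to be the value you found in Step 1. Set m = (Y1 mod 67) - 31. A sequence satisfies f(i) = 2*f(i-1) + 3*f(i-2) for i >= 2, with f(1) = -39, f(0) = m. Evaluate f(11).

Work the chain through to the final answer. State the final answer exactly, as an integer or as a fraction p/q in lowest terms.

-487185

Step 1: 8*(-26)^2 + 5*(-26)^1 + 7 = (5408) + (-130) + (7) = 5285; answer 5285
Step 2: Y1 = 5285; m = 28; f(2) = 2*(-39) + 3*(28) = 6; iterating: f(2)=6, f(3)=-105, f(4)=-192, f(5)=-699, f(6)=-1974, f(7)=-6045, f(8)=-18012, f(9)=-54159, f(10)=-162354, f(11)=-487185; answer -487185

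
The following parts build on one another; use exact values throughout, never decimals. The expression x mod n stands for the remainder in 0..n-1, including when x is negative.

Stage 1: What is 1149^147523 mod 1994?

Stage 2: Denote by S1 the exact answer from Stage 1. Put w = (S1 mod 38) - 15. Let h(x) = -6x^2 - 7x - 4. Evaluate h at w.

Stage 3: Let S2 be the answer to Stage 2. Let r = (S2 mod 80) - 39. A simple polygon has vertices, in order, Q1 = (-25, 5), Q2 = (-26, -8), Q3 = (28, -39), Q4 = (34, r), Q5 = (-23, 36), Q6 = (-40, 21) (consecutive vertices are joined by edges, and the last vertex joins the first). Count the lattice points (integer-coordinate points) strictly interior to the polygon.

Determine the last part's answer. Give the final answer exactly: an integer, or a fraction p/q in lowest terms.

2111

Stage 1: squarings mod 1994: 1149^1=1149, 1149^2=173, 1149^4=19, 1149^8=361, 1149^16=711, 1149^32=1039, 1149^64=767, 1149^128=59, 1149^256=1487, 1149^512=1817, 1149^1024=1419, 1149^2048=1615, 1149^4096=73, 1149^8192=1341, 1149^16384=1687, 1149^32768=531, 1149^65536=807, 1149^131072=1205; 1149^147523 = 1149^1 * 1149^2 * 1149^64 * 1149^16384 * 1149^131072 = 383 (mod 1994); answer 383
Stage 2: S1 = 383; w = -12; -6*(-12)^2 - 7*(-12)^1 - 4 = (-864) + (84) + (-4) = -784; answer -784
Stage 3: S2 = -784; r = -23; cross terms: (-25*-8 - -26*5)=330, (-26*-39 - 28*-8)=1238, (28*-23 - 34*-39)=682, (34*36 - -23*-23)=695, (-23*21 - -40*36)=957, (-40*5 - -25*21)=325; twice the area = |4227| = 4227; area = 4227/2; boundary points = 1 + 1 + 2 + 1 + 1 + 1 = 7; strictly interior points = area - boundary/2 + 1 = 2111; answer 2111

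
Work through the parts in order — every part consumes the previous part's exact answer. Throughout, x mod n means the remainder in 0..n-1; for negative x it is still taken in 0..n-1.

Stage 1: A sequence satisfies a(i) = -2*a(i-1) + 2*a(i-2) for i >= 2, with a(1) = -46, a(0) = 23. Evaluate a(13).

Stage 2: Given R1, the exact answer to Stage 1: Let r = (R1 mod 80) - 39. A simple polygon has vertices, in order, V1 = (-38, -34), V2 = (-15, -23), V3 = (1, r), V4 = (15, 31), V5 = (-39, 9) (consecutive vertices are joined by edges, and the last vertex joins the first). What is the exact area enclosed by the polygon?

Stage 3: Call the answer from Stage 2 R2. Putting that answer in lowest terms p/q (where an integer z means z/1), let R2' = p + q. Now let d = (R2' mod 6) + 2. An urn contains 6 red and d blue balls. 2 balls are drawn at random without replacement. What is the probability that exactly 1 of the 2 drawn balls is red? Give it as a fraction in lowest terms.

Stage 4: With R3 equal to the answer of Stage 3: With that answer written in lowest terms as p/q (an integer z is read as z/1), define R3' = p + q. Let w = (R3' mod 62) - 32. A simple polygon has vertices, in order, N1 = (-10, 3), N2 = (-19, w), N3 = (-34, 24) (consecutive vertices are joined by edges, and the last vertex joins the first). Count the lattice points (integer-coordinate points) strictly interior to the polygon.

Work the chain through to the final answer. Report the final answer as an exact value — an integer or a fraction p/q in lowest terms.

Stage 1: a(2) = -2*(-46) + 2*(23) = 138; iterating: a(2)=138, a(3)=-368, a(4)=1012, a(5)=-2760, a(6)=7544, a(7)=-20608, a(8)=56304, a(9)=-153824, a(10)=420256, a(11)=-1148160, a(12)=3136832, a(13)=-8569984; answer -8569984
Stage 2: R1 = -8569984; r = -23; cross terms: (-38*-23 - -15*-34)=364, (-15*-23 - 1*-23)=368, (1*31 - 15*-23)=376, (15*9 - -39*31)=1344, (-39*-34 - -38*9)=1668; twice the area = |4120| = 4120; area = 2060; answer 2060
Stage 3: R2 = 2060; threaded value p + q = 2061; d = 5; total draws C(11,2) = 55; favorable C(6,1)*C(5,1) = 30; P = 6/11; answer 6/11
Stage 4: R3 = 6/11; threaded value p + q = 17; w = -15; cross terms: (-10*-15 - -19*3)=207, (-19*24 - -34*-15)=-966, (-34*3 - -10*24)=138; twice the area = |-621| = 621; area = 621/2; boundary points = 9 + 3 + 3 = 15; strictly interior points = area - boundary/2 + 1 = 304; answer 304

304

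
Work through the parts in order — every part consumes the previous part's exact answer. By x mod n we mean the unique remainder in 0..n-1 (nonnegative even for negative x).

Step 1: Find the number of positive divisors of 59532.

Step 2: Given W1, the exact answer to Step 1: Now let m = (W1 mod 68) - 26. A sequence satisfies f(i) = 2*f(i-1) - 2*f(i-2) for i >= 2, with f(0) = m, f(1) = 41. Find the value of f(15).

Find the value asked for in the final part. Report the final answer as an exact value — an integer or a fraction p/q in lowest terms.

Step 1: 59532 = 2^2 * 3 * 11^2 * 41; number of divisors = (2+1) * (1+1) * (2+1) * (1+1) = 36; answer 36
Step 2: W1 = 36; m = 10; f(2) = 2*(41) - 2*(10) = 62; iterating: f(2)=62, f(3)=42, f(4)=-40, f(5)=-164, f(6)=-248, f(7)=-168, f(8)=160, f(9)=656, f(10)=992, f(11)=672, f(12)=-640, f(13)=-2624, f(14)=-3968, f(15)=-2688; answer -2688

-2688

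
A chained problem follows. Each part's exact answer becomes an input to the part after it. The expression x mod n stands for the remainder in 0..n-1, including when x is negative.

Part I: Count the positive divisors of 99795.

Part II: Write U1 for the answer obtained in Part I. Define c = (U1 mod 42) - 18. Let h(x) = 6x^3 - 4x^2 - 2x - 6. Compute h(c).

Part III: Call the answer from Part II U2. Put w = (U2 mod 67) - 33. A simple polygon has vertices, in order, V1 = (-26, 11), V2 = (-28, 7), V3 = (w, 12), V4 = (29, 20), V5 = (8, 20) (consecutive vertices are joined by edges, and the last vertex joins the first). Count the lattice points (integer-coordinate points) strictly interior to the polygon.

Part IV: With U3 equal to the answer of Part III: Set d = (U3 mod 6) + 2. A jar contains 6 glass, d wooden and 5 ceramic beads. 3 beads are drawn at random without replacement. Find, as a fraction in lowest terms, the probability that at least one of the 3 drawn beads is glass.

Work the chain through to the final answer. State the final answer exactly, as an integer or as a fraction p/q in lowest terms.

Part I: 99795 = 3 * 5 * 6653; number of divisors = (1+1) * (1+1) * (1+1) = 8; answer 8
Part II: U1 = 8; c = -10; 6*(-10)^3 - 4*(-10)^2 - 2*(-10)^1 - 6 = (-6000) + (-400) + (20) + (-6) = -6386; answer -6386
Part III: U2 = -6386; w = 13; cross terms: (-26*7 - -28*11)=126, (-28*12 - 13*7)=-427, (13*20 - 29*12)=-88, (29*20 - 8*20)=420, (8*11 - -26*20)=608; twice the area = |639| = 639; area = 639/2; boundary points = 2 + 1 + 8 + 21 + 1 = 33; strictly interior points = area - boundary/2 + 1 = 304; answer 304
Part IV: U3 = 304; d = 6; total draws C(17,3) = 680; complement C(11,3) = 165; favorable 680 - 165 = 515; P = 103/136; answer 103/136

103/136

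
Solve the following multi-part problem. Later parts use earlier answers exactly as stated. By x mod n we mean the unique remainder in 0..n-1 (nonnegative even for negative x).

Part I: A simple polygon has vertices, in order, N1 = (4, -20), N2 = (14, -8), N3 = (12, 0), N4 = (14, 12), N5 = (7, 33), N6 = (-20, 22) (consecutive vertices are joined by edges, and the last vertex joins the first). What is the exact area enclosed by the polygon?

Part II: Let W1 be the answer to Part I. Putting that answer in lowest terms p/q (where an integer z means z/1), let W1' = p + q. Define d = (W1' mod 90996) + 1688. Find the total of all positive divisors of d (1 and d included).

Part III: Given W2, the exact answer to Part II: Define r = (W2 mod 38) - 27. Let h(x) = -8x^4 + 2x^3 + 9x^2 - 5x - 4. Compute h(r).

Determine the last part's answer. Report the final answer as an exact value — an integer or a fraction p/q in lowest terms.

0

Part I: cross terms: (4*-8 - 14*-20)=248, (14*0 - 12*-8)=96, (12*12 - 14*0)=144, (14*33 - 7*12)=378, (7*22 - -20*33)=814, (-20*-20 - 4*22)=312; twice the area = |1992| = 1992; area = 996; answer 996
Part II: W1 = 996; threaded value p + q = 997; d = 2685; 2685 = 3 * 5 * 179; sigma = (1 + 3) * (1 + 5) * (1 + 179) = 4 * 6 * 180 = 4320; answer 4320
Part III: W2 = 4320; r = -1; -8*(-1)^4 + 2*(-1)^3 + 9*(-1)^2 - 5*(-1)^1 - 4 = (-8) + (-2) + (9) + (5) + (-4) = 0; answer 0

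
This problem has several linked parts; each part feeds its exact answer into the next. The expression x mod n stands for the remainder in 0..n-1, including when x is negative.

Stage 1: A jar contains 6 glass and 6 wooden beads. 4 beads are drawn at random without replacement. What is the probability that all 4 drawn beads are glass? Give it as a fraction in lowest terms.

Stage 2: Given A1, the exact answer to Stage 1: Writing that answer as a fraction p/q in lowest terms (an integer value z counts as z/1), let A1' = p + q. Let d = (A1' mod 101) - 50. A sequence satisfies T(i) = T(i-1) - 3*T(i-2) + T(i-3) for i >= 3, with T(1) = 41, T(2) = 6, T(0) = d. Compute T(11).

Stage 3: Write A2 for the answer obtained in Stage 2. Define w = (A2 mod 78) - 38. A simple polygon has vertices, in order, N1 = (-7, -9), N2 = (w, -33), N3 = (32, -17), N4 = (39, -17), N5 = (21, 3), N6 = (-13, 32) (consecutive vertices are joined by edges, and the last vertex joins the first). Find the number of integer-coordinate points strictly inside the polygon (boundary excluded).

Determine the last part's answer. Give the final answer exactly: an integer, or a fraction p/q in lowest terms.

1421

Stage 1: total draws C(12,4) = 495; favorable C(6,4) = 15; P = 1/33; answer 1/33
Stage 2: A1 = 1/33; threaded value p + q = 34; d = -16; T(3) = 1*(6) - 3*(41) + 1*(-16) = -133; iterating: T(3)=-133, T(4)=-110, T(5)=295, T(6)=492, T(7)=-503, T(8)=-1684, T(9)=317, T(10)=4866, T(11)=2231; answer 2231
Stage 3: A2 = 2231; w = 9; cross terms: (-7*-33 - 9*-9)=312, (9*-17 - 32*-33)=903, (32*-17 - 39*-17)=119, (39*3 - 21*-17)=474, (21*32 - -13*3)=711, (-13*-9 - -7*32)=341; twice the area = |2860| = 2860; area = 1430; boundary points = 8 + 1 + 7 + 2 + 1 + 1 = 20; strictly interior points = area - boundary/2 + 1 = 1421; answer 1421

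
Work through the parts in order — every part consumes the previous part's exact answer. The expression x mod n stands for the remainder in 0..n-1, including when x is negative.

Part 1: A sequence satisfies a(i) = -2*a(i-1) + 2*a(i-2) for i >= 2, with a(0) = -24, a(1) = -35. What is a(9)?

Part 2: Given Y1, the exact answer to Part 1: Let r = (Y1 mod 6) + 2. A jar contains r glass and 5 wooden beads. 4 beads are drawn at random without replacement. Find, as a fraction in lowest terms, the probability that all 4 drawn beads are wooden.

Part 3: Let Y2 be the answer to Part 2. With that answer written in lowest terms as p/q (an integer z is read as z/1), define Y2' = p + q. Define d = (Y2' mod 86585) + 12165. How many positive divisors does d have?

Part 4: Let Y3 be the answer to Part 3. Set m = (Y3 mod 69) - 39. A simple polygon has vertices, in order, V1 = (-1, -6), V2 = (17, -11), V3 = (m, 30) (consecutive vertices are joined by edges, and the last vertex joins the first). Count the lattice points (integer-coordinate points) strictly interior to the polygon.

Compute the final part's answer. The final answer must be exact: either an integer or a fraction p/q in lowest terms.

Part 1: a(2) = -2*(-35) + 2*(-24) = 22; iterating: a(2)=22, a(3)=-114, a(4)=272, a(5)=-772, a(6)=2088, a(7)=-5720, a(8)=15616, a(9)=-42672; answer -42672
Part 2: Y1 = -42672; r = 2; total draws C(7,4) = 35; favorable C(5,4) = 5; P = 1/7; answer 1/7
Part 3: Y2 = 1/7; threaded value p + q = 8; d = 12173; 12173 = 7 * 37 * 47; number of divisors = (1+1) * (1+1) * (1+1) = 8; answer 8
Part 4: Y3 = 8; m = -31; cross terms: (-1*-11 - 17*-6)=113, (17*30 - -31*-11)=169, (-31*-6 - -1*30)=216; twice the area = |498| = 498; area = 249; boundary points = 1 + 1 + 6 = 8; strictly interior points = area - boundary/2 + 1 = 246; answer 246

246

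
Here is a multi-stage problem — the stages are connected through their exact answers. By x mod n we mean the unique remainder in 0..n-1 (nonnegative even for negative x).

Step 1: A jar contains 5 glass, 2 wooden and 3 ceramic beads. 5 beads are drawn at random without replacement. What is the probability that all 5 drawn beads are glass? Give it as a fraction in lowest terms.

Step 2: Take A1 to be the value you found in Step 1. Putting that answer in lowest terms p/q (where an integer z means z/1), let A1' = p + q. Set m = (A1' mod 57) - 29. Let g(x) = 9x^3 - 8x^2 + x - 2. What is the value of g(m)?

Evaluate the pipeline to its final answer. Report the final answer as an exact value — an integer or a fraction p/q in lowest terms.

Step 1: total draws C(10,5) = 252; favorable C(5,5) = 1; P = 1/252; answer 1/252
Step 2: A1 = 1/252; threaded value p + q = 253; m = -4; 9*(-4)^3 - 8*(-4)^2 + 1*(-4)^1 - 2 = (-576) + (-128) + (-4) + (-2) = -710; answer -710

-710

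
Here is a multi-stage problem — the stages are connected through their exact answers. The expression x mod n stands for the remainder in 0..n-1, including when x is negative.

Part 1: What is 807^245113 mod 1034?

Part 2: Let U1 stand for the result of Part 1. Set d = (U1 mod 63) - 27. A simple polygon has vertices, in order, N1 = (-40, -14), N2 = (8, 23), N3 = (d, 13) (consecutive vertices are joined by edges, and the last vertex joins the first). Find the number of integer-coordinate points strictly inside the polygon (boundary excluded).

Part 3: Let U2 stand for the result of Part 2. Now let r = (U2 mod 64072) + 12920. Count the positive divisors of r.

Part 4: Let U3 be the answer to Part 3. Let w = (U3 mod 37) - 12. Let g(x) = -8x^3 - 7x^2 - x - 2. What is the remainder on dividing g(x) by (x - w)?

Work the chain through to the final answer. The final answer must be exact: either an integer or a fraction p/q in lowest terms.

Part 1: squarings mod 1034: 807^1=807, 807^2=863, 807^4=289, 807^8=801, 807^16=521, 807^32=533, 807^64=773, 807^128=911, 807^256=653, 807^512=401, 807^1024=531, 807^2048=713, 807^4096=675, 807^8192=665, 807^16384=707, 807^32768=427, 807^65536=345, 807^131072=115; 807^245113 = 807^1 * 807^8 * 807^16 * 807^32 * 807^64 * 807^256 * 807^1024 * 807^2048 * 807^4096 * 807^8192 * 807^32768 * 807^65536 * 807^131072 = 581 (mod 1034); answer 581
Part 2: U1 = 581; d = -13; cross terms: (-40*23 - 8*-14)=-808, (8*13 - -13*23)=403, (-13*-14 - -40*13)=702; twice the area = |297| = 297; area = 297/2; boundary points = 1 + 1 + 27 = 29; strictly interior points = area - boundary/2 + 1 = 135; answer 135
Part 3: U2 = 135; r = 13055; 13055 = 5 * 7 * 373; number of divisors = (1+1) * (1+1) * (1+1) = 8; answer 8
Part 4: U3 = 8; w = -4; remainder = value at the root: -8*(-4)^3 - 7*(-4)^2 - 1*(-4)^1 - 2 = (512) + (-112) + (4) + (-2) = 402; answer 402

402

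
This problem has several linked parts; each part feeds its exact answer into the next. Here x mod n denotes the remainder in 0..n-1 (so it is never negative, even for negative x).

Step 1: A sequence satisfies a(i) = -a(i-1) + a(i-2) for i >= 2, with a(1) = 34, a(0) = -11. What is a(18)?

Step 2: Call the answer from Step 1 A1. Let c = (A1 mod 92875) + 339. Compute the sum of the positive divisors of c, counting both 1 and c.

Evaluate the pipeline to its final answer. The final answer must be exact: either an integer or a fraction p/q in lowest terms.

123444

Step 1: a(2) = -1*(34) + 1*(-11) = -45; iterating: a(2)=-45, a(3)=79, a(4)=-124, a(5)=203, a(6)=-327, a(7)=530, a(8)=-857, a(9)=1387, a(10)=-2244, a(11)=3631, a(12)=-5875, a(13)=9506, a(14)=-15381, a(15)=24887, a(16)=-40268, a(17)=65155, a(18)=-105423; answer -105423
Step 2: A1 = -105423; c = 80666; 80666 = 2 * 53 * 761; sigma = (1 + 2) * (1 + 53) * (1 + 761) = 3 * 54 * 762 = 123444; answer 123444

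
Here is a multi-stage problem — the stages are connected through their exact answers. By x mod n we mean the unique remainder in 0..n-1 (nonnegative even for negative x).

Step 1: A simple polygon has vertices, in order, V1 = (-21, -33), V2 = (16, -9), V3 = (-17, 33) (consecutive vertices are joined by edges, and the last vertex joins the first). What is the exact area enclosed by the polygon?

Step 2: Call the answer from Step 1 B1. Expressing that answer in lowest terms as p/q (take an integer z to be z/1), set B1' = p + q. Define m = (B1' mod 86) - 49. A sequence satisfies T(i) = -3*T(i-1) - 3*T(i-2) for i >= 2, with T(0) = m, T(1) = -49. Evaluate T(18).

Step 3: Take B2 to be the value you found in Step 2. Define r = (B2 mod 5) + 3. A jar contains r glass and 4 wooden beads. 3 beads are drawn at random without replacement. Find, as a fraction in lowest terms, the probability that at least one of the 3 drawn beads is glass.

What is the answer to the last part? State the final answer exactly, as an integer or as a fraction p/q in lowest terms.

161/165

Step 1: cross terms: (-21*-9 - 16*-33)=717, (16*33 - -17*-9)=375, (-17*-33 - -21*33)=1254; twice the area = |2346| = 2346; area = 1173; answer 1173
Step 2: B1 = 1173; threaded value p + q = 1174; m = 7; T(2) = -3*(-49) - 3*(7) = 126; iterating: T(2)=126, T(3)=-231, T(4)=315, T(5)=-252, T(6)=-189, T(7)=1323, T(8)=-3402, T(9)=6237, T(10)=-8505, T(11)=6804, T(12)=5103, T(13)=-35721, T(14)=91854, T(15)=-168399, T(16)=229635, T(17)=-183708, T(18)=-137781; answer -137781
Step 3: B2 = -137781; r = 7; total draws C(11,3) = 165; complement C(4,3) = 4; favorable 165 - 4 = 161; P = 161/165; answer 161/165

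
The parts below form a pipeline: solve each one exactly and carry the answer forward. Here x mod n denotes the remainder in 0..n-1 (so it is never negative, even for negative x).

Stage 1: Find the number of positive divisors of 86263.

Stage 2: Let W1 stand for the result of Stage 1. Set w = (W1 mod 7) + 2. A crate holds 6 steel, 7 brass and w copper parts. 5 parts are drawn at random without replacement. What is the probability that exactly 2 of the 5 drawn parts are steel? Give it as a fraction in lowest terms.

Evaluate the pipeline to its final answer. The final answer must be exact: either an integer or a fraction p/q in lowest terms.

2475/6188

Stage 1: 86263 is prime, so its only divisors are 1 and 86263; count = 2; answer 2
Stage 2: W1 = 2; w = 4; total draws C(17,5) = 6188; favorable C(6,2)*C(11,3) = 2475; P = 2475/6188; answer 2475/6188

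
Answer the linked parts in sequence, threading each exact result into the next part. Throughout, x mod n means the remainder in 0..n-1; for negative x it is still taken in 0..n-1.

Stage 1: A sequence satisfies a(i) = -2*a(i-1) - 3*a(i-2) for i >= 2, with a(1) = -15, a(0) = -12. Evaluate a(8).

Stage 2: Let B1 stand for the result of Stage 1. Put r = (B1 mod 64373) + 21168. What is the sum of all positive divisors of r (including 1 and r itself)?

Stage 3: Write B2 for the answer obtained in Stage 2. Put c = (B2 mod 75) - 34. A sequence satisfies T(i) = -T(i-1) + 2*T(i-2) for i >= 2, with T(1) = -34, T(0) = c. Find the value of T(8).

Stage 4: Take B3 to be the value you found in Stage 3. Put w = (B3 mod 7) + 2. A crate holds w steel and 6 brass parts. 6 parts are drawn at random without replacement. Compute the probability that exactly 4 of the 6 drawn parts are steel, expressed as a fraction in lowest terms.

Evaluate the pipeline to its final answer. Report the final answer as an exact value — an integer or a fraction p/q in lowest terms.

Stage 1: a(2) = -2*(-15) - 3*(-12) = 66; iterating: a(2)=66, a(3)=-87, a(4)=-24, a(5)=309, a(6)=-546, a(7)=165, a(8)=1308; answer 1308
Stage 2: B1 = 1308; r = 22476; 22476 = 2^2 * 3 * 1873; sigma = (1 + 2 + 4) * (1 + 3) * (1 + 1873) = 7 * 4 * 1874 = 52472; answer 52472
Stage 3: B2 = 52472; c = 13; T(2) = -1*(-34) + 2*(13) = 60; iterating: T(2)=60, T(3)=-128, T(4)=248, T(5)=-504, T(6)=1000, T(7)=-2008, T(8)=4008; answer 4008
Stage 4: B3 = 4008; w = 6; total draws C(12,6) = 924; favorable C(6,4)*C(6,2) = 225; P = 75/308; answer 75/308

75/308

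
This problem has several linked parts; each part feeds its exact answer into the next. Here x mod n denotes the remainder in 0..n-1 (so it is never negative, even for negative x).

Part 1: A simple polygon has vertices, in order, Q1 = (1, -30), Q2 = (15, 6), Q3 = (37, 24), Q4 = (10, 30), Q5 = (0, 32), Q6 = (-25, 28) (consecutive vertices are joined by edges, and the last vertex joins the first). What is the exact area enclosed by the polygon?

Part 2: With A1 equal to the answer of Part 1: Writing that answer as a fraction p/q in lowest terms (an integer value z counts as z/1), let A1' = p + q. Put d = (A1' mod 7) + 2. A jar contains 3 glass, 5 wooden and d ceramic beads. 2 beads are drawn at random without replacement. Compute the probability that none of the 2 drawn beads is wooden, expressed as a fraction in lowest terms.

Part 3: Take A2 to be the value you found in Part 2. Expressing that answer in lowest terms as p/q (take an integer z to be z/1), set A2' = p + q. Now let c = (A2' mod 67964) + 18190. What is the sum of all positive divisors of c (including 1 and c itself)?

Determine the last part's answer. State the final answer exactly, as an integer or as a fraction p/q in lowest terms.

Part 1: cross terms: (1*6 - 15*-30)=456, (15*24 - 37*6)=138, (37*30 - 10*24)=870, (10*32 - 0*30)=320, (0*28 - -25*32)=800, (-25*-30 - 1*28)=722; twice the area = |3306| = 3306; area = 1653; answer 1653
Part 2: A1 = 1653; threaded value p + q = 1654; d = 4; total draws C(12,2) = 66; favorable C(7,2) = 21; P = 7/22; answer 7/22
Part 3: A2 = 7/22; threaded value p + q = 29; c = 18219; 18219 = 3 * 6073; sigma = (1 + 3) * (1 + 6073) = 4 * 6074 = 24296; answer 24296

24296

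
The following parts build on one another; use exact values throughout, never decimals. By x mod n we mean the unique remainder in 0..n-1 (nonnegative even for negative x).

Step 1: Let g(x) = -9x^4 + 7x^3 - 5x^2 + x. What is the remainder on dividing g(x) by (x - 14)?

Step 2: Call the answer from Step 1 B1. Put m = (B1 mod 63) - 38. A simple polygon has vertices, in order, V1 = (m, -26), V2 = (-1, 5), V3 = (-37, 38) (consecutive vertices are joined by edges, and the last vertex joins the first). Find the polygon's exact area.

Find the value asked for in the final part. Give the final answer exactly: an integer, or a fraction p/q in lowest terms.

Step 1: remainder = value at the root: -9*(14)^4 + 7*(14)^3 - 5*(14)^2 + 1*(14)^1 = (-345744) + (19208) + (-980) + (14) = -327502; answer -327502
Step 2: B1 = -327502; m = -3; cross terms: (-3*5 - -1*-26)=-41, (-1*38 - -37*5)=147, (-37*-26 - -3*38)=1076; twice the area = |1182| = 1182; area = 591; answer 591

591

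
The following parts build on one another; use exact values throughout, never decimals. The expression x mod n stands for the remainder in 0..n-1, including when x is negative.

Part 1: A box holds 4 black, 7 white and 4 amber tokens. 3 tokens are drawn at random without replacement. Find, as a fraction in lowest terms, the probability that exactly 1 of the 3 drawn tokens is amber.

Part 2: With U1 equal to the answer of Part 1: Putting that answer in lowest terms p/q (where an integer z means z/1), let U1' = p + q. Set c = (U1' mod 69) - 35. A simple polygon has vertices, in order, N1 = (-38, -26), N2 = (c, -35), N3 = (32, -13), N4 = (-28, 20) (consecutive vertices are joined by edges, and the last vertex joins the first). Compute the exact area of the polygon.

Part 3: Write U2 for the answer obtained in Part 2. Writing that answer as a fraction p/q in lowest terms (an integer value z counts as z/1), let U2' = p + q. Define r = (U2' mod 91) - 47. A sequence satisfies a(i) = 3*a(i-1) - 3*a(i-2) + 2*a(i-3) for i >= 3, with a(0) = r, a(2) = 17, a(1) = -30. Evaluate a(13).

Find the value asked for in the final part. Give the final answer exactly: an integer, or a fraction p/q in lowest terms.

Part 1: total draws C(15,3) = 455; favorable C(4,1)*C(11,2) = 220; P = 44/91; answer 44/91
Part 2: U1 = 44/91; threaded value p + q = 135; c = 31; cross terms: (-38*-35 - 31*-26)=2136, (31*-13 - 32*-35)=717, (32*20 - -28*-13)=276, (-28*-26 - -38*20)=1488; twice the area = |4617| = 4617; area = 4617/2; answer 4617/2
Part 3: U2 = 4617/2; threaded value p + q = 4619; r = 22; a(3) = 3*(17) - 3*(-30) + 2*(22) = 185; iterating: a(3)=185, a(4)=444, a(5)=811, a(6)=1471, a(7)=2868, a(8)=5813, a(9)=11777, a(10)=23628, a(11)=47179, a(12)=94207, a(13)=188340; answer 188340

188340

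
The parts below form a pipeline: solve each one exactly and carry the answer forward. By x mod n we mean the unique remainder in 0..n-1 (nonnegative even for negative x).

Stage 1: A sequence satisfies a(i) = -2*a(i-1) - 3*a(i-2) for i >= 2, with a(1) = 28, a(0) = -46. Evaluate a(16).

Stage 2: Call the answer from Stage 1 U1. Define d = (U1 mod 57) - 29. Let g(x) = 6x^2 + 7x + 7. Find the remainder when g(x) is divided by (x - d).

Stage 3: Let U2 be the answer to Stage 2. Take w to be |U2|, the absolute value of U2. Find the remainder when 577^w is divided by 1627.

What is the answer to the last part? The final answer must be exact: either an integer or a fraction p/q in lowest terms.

Stage 1: a(2) = -2*(28) - 3*(-46) = 82; iterating: a(2)=82, a(3)=-248, a(4)=250, a(5)=244, a(6)=-1238, a(7)=1744, a(8)=226, a(9)=-5684, a(10)=10690, a(11)=-4328, a(12)=-23414, a(13)=59812, a(14)=-49382, a(15)=-80672, a(16)=309490; answer 309490
Stage 2: U1 = 309490; d = 8; remainder = value at the root: 6*(8)^2 + 7*(8)^1 + 7 = (384) + (56) + (7) = 447; answer 447
Stage 3: U2 = 447; w = 447; squarings mod 1627: 577^1=577, 577^2=1021, 577^4=1161, 577^8=765, 577^16=1132, 577^32=975, 577^64=457, 577^128=593, 577^256=217; 577^447 = 577^1 * 577^2 * 577^4 * 577^8 * 577^16 * 577^32 * 577^128 * 577^256 = 1513 (mod 1627); answer 1513

1513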